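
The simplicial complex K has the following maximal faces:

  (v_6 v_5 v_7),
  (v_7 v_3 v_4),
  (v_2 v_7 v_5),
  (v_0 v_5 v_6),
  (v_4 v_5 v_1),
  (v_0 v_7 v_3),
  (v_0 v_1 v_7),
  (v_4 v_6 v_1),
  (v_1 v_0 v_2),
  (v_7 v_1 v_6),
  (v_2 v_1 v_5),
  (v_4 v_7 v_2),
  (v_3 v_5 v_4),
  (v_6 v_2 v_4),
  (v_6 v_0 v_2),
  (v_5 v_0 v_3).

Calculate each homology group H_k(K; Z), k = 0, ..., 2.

H_0 = Z,  H_1 = Z^2,  H_2 = Z.

Order the vertices as v_0 < v_1 < v_2 < v_3 < v_4 < v_5 < v_6 < v_7. Listing each simplex with vertices in this order, K has dimension 2 with simplices:

  0-simplices (8): [v_0], [v_1], [v_2], [v_3], [v_4], [v_5], [v_6], [v_7]
  1-simplices (24): (24 of them)
  2-simplices (16): (16 of them)

Hence C_0 ≅ Z^8, C_1 ≅ Z^24, C_2 ≅ Z^16.

The boundary map ∂_1: C_1 → C_0 is given by ∂[p,q] = [q] − [p].
As a 8×24 matrix over Z this has rank 7, with invariant factors (1,1,1,1,1,1,1).

The boundary map ∂_2: C_2 → C_1 maps a triangle to the signed sum of its edges. For instance
  ∂[v_1,v_4,v_6] = [v_4,v_6] − [v_1,v_6] + [v_1,v_4],
  ∂[v_1,v_4,v_5] = [v_4,v_5] − [v_1,v_5] + [v_1,v_4].
As a 24×16 matrix over Z this has rank 15, with invariant factors (1,1,1,1,1,1,1,1,1,1,1,1,1,1,1).

Reading off H_k = ker ∂_k / im ∂_{k+1}:

  H_0: rank C_0 − rank ∂_1 = 8 − 7 = 1, and the invariant factors of ∂_1 are all 1, so H_0 = Z.
  H_1: rank ker ∂_1 − rank ∂_2 = (24 − 7) − 15 = 2, and the invariant factors of ∂_2 are all 1, so H_1 = Z^2.
  H_2: rank ker ∂_2 − rank ∂_3 = (16 − 15) − 0 = 1, and there is no ∂_3, so H_2 = Z.

(K is a triangulation of the torus T^2.)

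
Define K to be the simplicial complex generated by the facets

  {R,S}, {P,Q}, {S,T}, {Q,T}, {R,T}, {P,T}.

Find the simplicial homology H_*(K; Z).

Fix the vertex order P < Q < R < S < T and write every simplex with vertices in increasing order. Then dim K = 1 and the simplices of K are:

  0-simplices (5): P, Q, R, S, T
  1-simplices (6): PQ, PT, QT, RS, RT, ST

so the chain groups are C_0 ≅ Z^5, C_1 ≅ Z^6.

∂_1: C_1 → C_0 maps an edge to its endpoints' difference, ∂[p,q] = q − p. For instance
  ∂RT = T − R.
This gives a 5×6 integer matrix of rank 4; reducing to Smith normal form yields diagonal entries (1,1,1,1).

Reading off H_k = ker ∂_k / im ∂_{k+1}:

  H_0: rank C_0 − rank ∂_1 = 5 − 4 = 1, and the invariant factors of ∂_1 are all 1, so H_0 ≅ Z.
  H_1: rank ker ∂_1 − rank ∂_2 = (6 − 4) − 0 = 2, and there is no ∂_2, so H_1 ≅ Z^2.

As a check, the Euler characteristic is 5 − 6 = -1, which agrees with 1 − 2 = -1.

H_0 ≅ Z,  H_1 ≅ Z^2.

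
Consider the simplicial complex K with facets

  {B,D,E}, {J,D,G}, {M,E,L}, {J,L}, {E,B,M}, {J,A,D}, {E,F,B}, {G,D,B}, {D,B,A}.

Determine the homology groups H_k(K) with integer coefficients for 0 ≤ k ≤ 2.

Take the total order A < B < D < E < F < G < J < L < M on the vertex set. Then K (dimension 2) consists of the simplices:

  0-simplices (9): A, B, D, E, F, G, J, L, M
  1-simplices (17): AB, AD, AJ, BD, BE, BF, BG, BM, DE, DG, DJ, EF, EL, EM, GJ, JL, LM
  2-simplices (8): ABD, ADJ, BDE, BDG, BEF, BEM, DGJ, ELM

giving chain groups C_0 ≅ Z^9, C_1 ≅ Z^17, C_2 ≅ Z^8.

The boundary map ∂_1: C_1 → C_0 maps an edge to its endpoints' difference, ∂[p,q] = q − p. For instance
  ∂EF = F − E.
The 9×17 boundary matrix has rank 8 and Smith normal form diag(1,1,1,1,1,1,1,1).

Boundary ∂_2: C_2 → C_1 acts by ∂[p,q,r] = [q,r] − [p,r] + [p,q]. For instance
  ∂BEM = EM − BM + BE,
  ∂BEF = EF − BF + BE.
As a 17×8 matrix over Z this has rank 8, with invariant factors (1,1,1,1,1,1,1,1).

Now H_k = ker ∂_k / im ∂_{k+1}, so:

  H_0: rank C_0 − rank ∂_1 = 9 − 8 = 1, and the invariant factors of ∂_1 are all 1, so H_0 = Z.
  H_1: rank ker ∂_1 − rank ∂_2 = (17 − 8) − 8 = 1, and the invariant factors of ∂_2 are all 1, so H_1 = Z.
  H_2: rank ker ∂_2 − rank ∂_3 = (8 − 8) − 0 = 0, and there is no ∂_3, so H_2 = 0.

H_0 = Z,  H_1 = Z,  H_2 = 0.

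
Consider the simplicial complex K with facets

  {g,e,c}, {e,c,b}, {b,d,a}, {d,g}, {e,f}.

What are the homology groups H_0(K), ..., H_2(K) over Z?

H_0 ≅ Z,  H_1 ≅ Z,  H_2 = 0.

We work with the vertex ordering a < b < c < d < e < f < g. The simplices of K, each written with vertices in increasing order, are:

  0-simplices (7): a, b, c, d, e, f, g
  1-simplices (10): ab, ad, bc, bd, be, ce, cg, dg, ef, eg
  2-simplices (3): abd, bce, ceg

giving chain groups C_0 ≅ Z^7, C_1 ≅ Z^10, C_2 ≅ Z^3.

Boundary ∂_1: C_1 → C_0 maps an edge to its endpoints' difference, ∂[p,q] = q − p. For instance
  ∂ab = b − a.
This gives a 7×10 integer matrix of rank 6; reducing to Smith normal form yields diagonal entries (1,1,1,1,1,1).

Boundary ∂_2: C_2 → C_1 maps a triangle to the signed sum of its edges. For instance
  ∂bce = ce − be + bc,
  ∂abd = bd − ad + ab.
As a 10×3 matrix over Z this has rank 3, with invariant factors (1,1,1).

Now H_k = ker ∂_k / im ∂_{k+1}, so:

  H_0: rank C_0 − rank ∂_1 = 7 − 6 = 1, and the invariant factors of ∂_1 are all 1, so H_0 ≅ Z.
  H_1: rank ker ∂_1 − rank ∂_2 = (10 − 6) − 3 = 1, and the invariant factors of ∂_2 are all 1, so H_1 ≅ Z.
  H_2: rank ker ∂_2 − rank ∂_3 = (3 − 3) − 0 = 0, and there is no ∂_3, so H_2 ≅ 0.

As a check, the Euler characteristic is 7 − 10 + 3 = 0, which agrees with 1 − 1 + 0 = 0.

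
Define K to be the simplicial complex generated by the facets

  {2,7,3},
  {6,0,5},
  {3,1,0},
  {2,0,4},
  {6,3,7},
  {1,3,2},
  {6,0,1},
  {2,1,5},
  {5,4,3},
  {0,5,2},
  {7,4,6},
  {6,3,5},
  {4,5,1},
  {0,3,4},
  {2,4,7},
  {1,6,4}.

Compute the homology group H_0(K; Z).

H_0 = Z.

We work with the vertex ordering 0 < 1 < 2 < 3 < 4 < 5 < 6 < 7. The simplices of K, each written with vertices in increasing order, are:

  0-simplices (8): [0], [1], [2], [3], [4], [5], [6], [7]
  1-simplices (24): (24 of them)
  2-simplices (16): [0,1,3], [0,1,6], [0,2,4], [0,2,5], [0,3,4], [0,5,6], [1,2,3], [1,2,5], [1,4,5], [1,4,6], [2,3,7], [2,4,7], [3,4,5], [3,5,6], [3,6,7], [4,6,7]

giving chain groups C_0 ≅ Z^8, C_1 ≅ Z^24, C_2 ≅ Z^16.

The boundary map ∂_1: C_1 → C_0 is given by ∂[p,q] = [q] − [p].
The 8×24 boundary matrix has rank 7 and Smith normal form diag(1,1,1,1,1,1,1).

Boundary ∂_2: C_2 → C_1 maps a triangle to the signed sum of its edges. For instance
  ∂[0,1,3] = [1,3] − [0,3] + [0,1],
  ∂[1,4,6] = [4,6] − [1,6] + [1,4].
The resulting 24×16 matrix has rank 15, and its Smith normal form has invariant factors (1,1,1,1,1,1,1,1,1,1,1,1,1,1,1).

Now H_k = ker ∂_k / im ∂_{k+1}, so:

  H_0: rank C_0 − rank ∂_1 = 8 − 7 = 1, and the invariant factors of ∂_1 are all 1, so H_0 ≅ Z.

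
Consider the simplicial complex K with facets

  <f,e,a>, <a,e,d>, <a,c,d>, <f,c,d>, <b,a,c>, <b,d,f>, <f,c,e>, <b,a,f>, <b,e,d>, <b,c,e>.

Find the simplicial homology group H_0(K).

H_0 = Z.

We work with the vertex ordering a < b < c < d < e < f. The simplices of K, each written with vertices in increasing order, are:

  0-simplices (6): a, b, c, d, e, f
  1-simplices (15): ab, ac, ad, ae, af, bc, bd, be, bf, cd, ce, cf, de, df, ef
  2-simplices (10): abc, abf, acd, ade, aef, bce, bde, bdf, cdf, cef

giving chain groups C_0 ≅ Z^6, C_1 ≅ Z^15, C_2 ≅ Z^10.

The boundary map ∂_1: C_1 → C_0 maps an edge to its endpoints' difference, ∂[p,q] = q − p. For instance
  ∂bc = c − b.
The 6×15 boundary matrix has rank 5 and Smith normal form diag(1,1,1,1,1).

The boundary map ∂_2: C_2 → C_1 sends each 2-simplex [p,q,r] to [q,r] − [p,r] + [p,q]. For instance
  ∂ade = de − ae + ad,
  ∂bdf = df − bf + bd.
As a 15×10 matrix over Z this has rank 10, with invariant factors (1,1,1,1,1,1,1,1,1,2).

Computing H_k = (kernel of ∂_k) / (image of ∂_{k+1}):

  H_0: rank C_0 − rank ∂_1 = 6 − 5 = 1, and the invariant factors of ∂_1 are all 1, so H_0 = Z.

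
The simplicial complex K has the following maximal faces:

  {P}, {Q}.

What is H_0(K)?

H_0 ≅ Z^2.

Take the total order P < Q on the vertex set. Then K (dimension 0) consists of the simplices:

  0-simplices (2): P, Q

Hence C_0 ≅ Z^2.

Reading off H_k = ker ∂_k / im ∂_{k+1}:

  H_0: rank C_0 − rank ∂_1 = 2 − 0 = 2, and there is no ∂_1, so H_0 ≅ Z^2.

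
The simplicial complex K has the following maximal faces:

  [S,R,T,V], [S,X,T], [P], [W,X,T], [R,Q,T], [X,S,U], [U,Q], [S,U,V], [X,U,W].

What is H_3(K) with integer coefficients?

K has 9 vertices, 17 edges, 10 triangles, 1 3-simplex.
rank ∂_3 = 1, rank ∂_4 = 0 ⇒ b_3 = 1 − 1 − 0 = 0. So H_3 ≅ 0.

H_3 ≅ 0.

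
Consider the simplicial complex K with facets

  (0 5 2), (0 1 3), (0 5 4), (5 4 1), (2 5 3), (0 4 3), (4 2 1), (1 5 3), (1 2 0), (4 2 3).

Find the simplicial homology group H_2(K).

Take the total order 0 < 1 < 2 < 3 < 4 < 5 on the vertex set. Then K (dimension 2) consists of the simplices:

  0-simplices (6): [0], [1], [2], [3], [4], [5]
  1-simplices (15): [0,1], [0,2], [0,3], [0,4], [0,5], [1,2], [1,3], [1,4], [1,5], [2,3], [2,4], [2,5], [3,4], [3,5], [4,5]
  2-simplices (10): [0,1,2], [0,1,3], [0,2,5], [0,3,4], [0,4,5], [1,2,4], [1,3,5], [1,4,5], [2,3,4], [2,3,5]

giving chain groups C_0 ≅ Z^6, C_1 ≅ Z^15, C_2 ≅ Z^10.

∂_1: C_1 → C_0 is given by ∂[p,q] = [q] − [p]. For instance
  ∂[1,3] = [3] − [1].
The 6×15 boundary matrix has rank 5 and Smith normal form diag(1,1,1,1,1).

The boundary map ∂_2: C_2 → C_1 maps a triangle to the signed sum of its edges. For instance
  ∂[0,1,3] = [1,3] − [0,3] + [0,1],
  ∂[1,4,5] = [4,5] − [1,5] + [1,4].
This gives a 15×10 integer matrix of rank 10; reducing to Smith normal form yields diagonal entries (1,1,1,1,1,1,1,1,1,2).

Computing H_k = (kernel of ∂_k) / (image of ∂_{k+1}):

  H_2: rank ker ∂_2 − rank ∂_3 = (10 − 10) − 0 = 0, and there is no ∂_3, so H_2 ≅ 0.

(K is a triangulation of the real projective plane RP^2.)

H_2 = 0.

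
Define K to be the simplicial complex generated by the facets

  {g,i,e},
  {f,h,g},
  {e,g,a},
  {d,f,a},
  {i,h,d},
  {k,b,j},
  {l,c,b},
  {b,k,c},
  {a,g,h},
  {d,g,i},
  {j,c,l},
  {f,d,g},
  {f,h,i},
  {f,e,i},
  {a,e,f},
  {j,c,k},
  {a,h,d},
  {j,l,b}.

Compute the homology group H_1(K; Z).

Fix the vertex order a < b < c < d < e < f < g < h < i < j < k < l and write every simplex with vertices in increasing order. Then dim K = 2 and the simplices of K are:

  0-simplices (12): a, b, c, d, e, f, g, h, i, j, k, l
  1-simplices (27): ad, ae, af, ag, ah, bc, bj, bk, bl, cj, ck, cl, df, dg, dh, di, ef, eg, ei, fg, fh, fi, gh, gi, hi, jk, jl
  2-simplices (18): adf, adh, aef, aeg, agh, bck, bcl, bjk, bjl, cjk, cjl, dfg, dgi, dhi, efi, egi, fgh, fhi

so the chain groups are C_0 ≅ Z^12, C_1 ≅ Z^27, C_2 ≅ Z^18.

∂_1: C_1 → C_0 maps an edge to its endpoints' difference, ∂[p,q] = q − p. For instance
  ∂cj = j − c.
This gives a 12×27 integer matrix of rank 10; reducing to Smith normal form yields diagonal entries (1,1,1,1,1,1,1,1,1,1).

∂_2: C_2 → C_1 maps a triangle to the signed sum of its edges. For instance
  ∂bck = ck − bk + bc,
  ∂bjk = jk − bk + bj.
The 27×18 boundary matrix has rank 17 and Smith normal form diag(1,1,1,1,1,1,1,1,1,1,1,1,1,1,1,1,2).

Computing H_k = (kernel of ∂_k) / (image of ∂_{k+1}):

  H_1: rank ker ∂_1 − rank ∂_2 = (27 − 10) − 17 = 0, and ∂_2 has invariant factor 2 > 1, so H_1 ≅ Z/2.

(K is a triangulation of the disjoint union of the real projective plane RP^2 and the 2-sphere S^2.)

H_1 = Z/2.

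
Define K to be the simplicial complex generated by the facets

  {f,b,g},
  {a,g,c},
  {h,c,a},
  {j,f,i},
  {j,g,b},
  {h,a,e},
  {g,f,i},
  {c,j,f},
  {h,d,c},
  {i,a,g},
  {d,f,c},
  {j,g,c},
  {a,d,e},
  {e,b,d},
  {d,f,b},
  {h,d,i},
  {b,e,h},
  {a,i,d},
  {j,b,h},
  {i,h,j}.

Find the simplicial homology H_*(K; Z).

H_0 = Z,  H_1 = Z ⊕ Z_2,  H_2 = 0.

Order the vertices as a < b < c < d < e < f < g < h < i < j. Listing each simplex with vertices in this order, K has dimension 2 with simplices:

  0-simplices (10): a, b, c, d, e, f, g, h, i, j
  1-simplices (30): ac, ad, ae, ag, ah, ai, bd, be, bf, bg, bh, bj, cd, cf, cg, ch, cj, de, df, dh, di, eh, fg, fi, fj, gi, gj, hi, hj, ij
  2-simplices (20): acg, ach, ade, adi, aeh, agi, bde, bdf, beh, bfg, bgj, bhj, cdf, cdh, cfj, cgj, dhi, fgi, fij, hij

giving chain groups C_0 ≅ Z^10, C_1 ≅ Z^30, C_2 ≅ Z^20.

Boundary ∂_1: C_1 → C_0 is given by ∂[p,q] = [q] − [p].
The 10×30 boundary matrix has rank 9 and Smith normal form diag(1,1,1,1,1,1,1,1,1).

The boundary map ∂_2: C_2 → C_1 maps a triangle to the signed sum of its edges. For instance
  ∂bgj = gj − bj + bg,
  ∂cdf = df − cf + cd.
This gives a 30×20 integer matrix of rank 20; reducing to Smith normal form yields diagonal entries (1,1,1,1,1,1,1,1,1,1,1,1,1,1,1,1,1,1,1,2).

From H_k ≅ ker(∂_k) / im(∂_{k+1}) we obtain:

  H_0: rank C_0 − rank ∂_1 = 10 − 9 = 1, and the invariant factors of ∂_1 are all 1, so H_0 ≅ Z.
  H_1: rank ker ∂_1 − rank ∂_2 = (30 − 9) − 20 = 1, and ∂_2 has invariant factor 2 > 1, so H_1 ≅ Z ⊕ Z_2.
  H_2: rank ker ∂_2 − rank ∂_3 = (20 − 20) − 0 = 0, and there is no ∂_3, so H_2 ≅ 0.

As a check, the Euler characteristic is 10 − 30 + 20 = 0, which agrees with 1 − 1 + 0 = 0.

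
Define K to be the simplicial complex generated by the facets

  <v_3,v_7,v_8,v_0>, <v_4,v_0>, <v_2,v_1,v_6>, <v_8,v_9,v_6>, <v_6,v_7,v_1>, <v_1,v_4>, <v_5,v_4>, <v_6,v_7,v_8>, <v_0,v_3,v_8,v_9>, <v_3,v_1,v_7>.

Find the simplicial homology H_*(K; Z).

H_0 ≅ Z,  H_1 ≅ Z,  H_2 = 0,  H_3 = 0.

We work with the vertex ordering v_0 < v_1 < v_2 < v_3 < v_4 < v_5 < v_6 < v_7 < v_8 < v_9. The simplices of K, each written with vertices in increasing order, are:

  0-simplices (10): [v_0], [v_1], [v_2], [v_3], [v_4], [v_5], [v_6], [v_7], [v_8], [v_9]
  1-simplices (20): (20 of them)
  2-simplices (12): (12 of them)
  3-simplices (2): [v_0,v_3,v_7,v_8], [v_0,v_3,v_8,v_9]

giving chain groups C_0 ≅ Z^10, C_1 ≅ Z^20, C_2 ≅ Z^12, C_3 ≅ Z^2.

The boundary map ∂_1: C_1 → C_0 maps an edge to its endpoints' difference, ∂[p,q] = q − p.
As a 10×20 matrix over Z this has rank 9, with invariant factors (1,1,1,1,1,1,1,1,1).

The boundary map ∂_2: C_2 → C_1 sends each 2-simplex [p,q,r] to [q,r] − [p,r] + [p,q]. For instance
  ∂[v_0,v_7,v_8] = [v_7,v_8] − [v_0,v_8] + [v_0,v_7],
  ∂[v_6,v_8,v_9] = [v_8,v_9] − [v_6,v_9] + [v_6,v_8].
This gives a 20×12 integer matrix of rank 10; reducing to Smith normal form yields diagonal entries (1,1,1,1,1,1,1,1,1,1).

Boundary ∂_3: C_3 → C_2 sends each 3-simplex σ to the alternating sum Σ_i (−1)^i (σ with its i-th vertex removed). For instance
  ∂[v_0,v_3,v_8,v_9] = [v_3,v_8,v_9] − [v_0,v_8,v_9] + [v_0,v_3,v_9] − [v_0,v_3,v_8],
  ∂[v_0,v_3,v_7,v_8] = [v_3,v_7,v_8] − [v_0,v_7,v_8] + [v_0,v_3,v_8] − [v_0,v_3,v_7].
The 12×2 boundary matrix has rank 2 and Smith normal form diag(1,1).

Computing H_k = (kernel of ∂_k) / (image of ∂_{k+1}):

  H_0: rank C_0 − rank ∂_1 = 10 − 9 = 1, and the invariant factors of ∂_1 are all 1, so H_0 ≅ Z.
  H_1: rank ker ∂_1 − rank ∂_2 = (20 − 9) − 10 = 1, and the invariant factors of ∂_2 are all 1, so H_1 ≅ Z.
  H_2: rank ker ∂_2 − rank ∂_3 = (12 − 10) − 2 = 0, and the invariant factors of ∂_3 are all 1, so H_2 ≅ 0.
  H_3: rank ker ∂_3 − rank ∂_4 = (2 − 2) − 0 = 0, and there is no ∂_4, so H_3 ≅ 0.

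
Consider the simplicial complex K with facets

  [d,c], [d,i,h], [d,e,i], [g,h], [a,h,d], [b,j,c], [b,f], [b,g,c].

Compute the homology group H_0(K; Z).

Take the total order a < b < c < d < e < f < g < h < i < j on the vertex set. Then K (dimension 2) consists of the simplices:

  0-simplices (10): a, b, c, d, e, f, g, h, i, j
  1-simplices (15): ad, ah, bc, bf, bg, bj, cd, cg, cj, de, dh, di, ei, gh, hi
  2-simplices (5): adh, bcg, bcj, dei, dhi

giving chain groups C_0 ≅ Z^10, C_1 ≅ Z^15, C_2 ≅ Z^5.

Boundary ∂_1: C_1 → C_0 sends each edge [p,q] (with p < q) to q − p. For instance
  ∂ad = d − a.
The resulting 10×15 matrix has rank 9, and its Smith normal form has invariant factors (1,1,1,1,1,1,1,1,1).

Boundary ∂_2: C_2 → C_1 acts by ∂[p,q,r] = [q,r] − [p,r] + [p,q]. For instance
  ∂adh = dh − ah + ad,
  ∂bcg = cg − bg + bc.
This gives a 15×5 integer matrix of rank 5; reducing to Smith normal form yields diagonal entries (1,1,1,1,1).

Computing H_k = (kernel of ∂_k) / (image of ∂_{k+1}):

  H_0: rank C_0 − rank ∂_1 = 10 − 9 = 1, and the invariant factors of ∂_1 are all 1, so H_0 = Z.

H_0 ≅ Z.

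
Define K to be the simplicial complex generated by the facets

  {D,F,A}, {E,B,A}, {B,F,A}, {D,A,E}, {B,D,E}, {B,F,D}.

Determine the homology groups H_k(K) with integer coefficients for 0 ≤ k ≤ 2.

H_0 = Z,  H_1 = 0,  H_2 = Z.

We work with the vertex ordering A < B < D < E < F. The simplices of K, each written with vertices in increasing order, are:

  0-simplices (5): A, B, D, E, F
  1-simplices (9): AB, AD, AE, AF, BD, BE, BF, DE, DF
  2-simplices (6): ABE, ABF, ADE, ADF, BDE, BDF

so the chain groups are C_0 ≅ Z^5, C_1 ≅ Z^9, C_2 ≅ Z^6.

The boundary map ∂_1: C_1 → C_0 maps an edge to its endpoints' difference, ∂[p,q] = q − p. For instance
  ∂AF = F − A.
The 5×9 boundary matrix has rank 4 and Smith normal form diag(1,1,1,1).

Boundary ∂_2: C_2 → C_1 maps a triangle to the signed sum of its edges. For instance
  ∂ADE = DE − AE + AD,
  ∂ADF = DF − AF + AD.
The 9×6 boundary matrix has rank 5 and Smith normal form diag(1,1,1,1,1).

Computing H_k = (kernel of ∂_k) / (image of ∂_{k+1}):

  H_0: rank C_0 − rank ∂_1 = 5 − 4 = 1, and the invariant factors of ∂_1 are all 1, so H_0 = Z.
  H_1: rank ker ∂_1 − rank ∂_2 = (9 − 4) − 5 = 0, and the invariant factors of ∂_2 are all 1, so H_1 = 0.
  H_2: rank ker ∂_2 − rank ∂_3 = (6 − 5) − 0 = 1, and there is no ∂_3, so H_2 = Z.

As a check, the Euler characteristic is 5 − 9 + 6 = 2, which agrees with 1 − 0 + 1 = 2.
(K is a triangulation of the 2-sphere S^2.)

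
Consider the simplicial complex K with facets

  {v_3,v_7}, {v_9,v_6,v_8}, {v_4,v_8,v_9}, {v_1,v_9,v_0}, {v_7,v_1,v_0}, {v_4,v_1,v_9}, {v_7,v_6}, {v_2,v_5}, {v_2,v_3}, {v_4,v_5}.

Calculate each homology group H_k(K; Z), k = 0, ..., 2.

We work with the vertex ordering v_0 < v_1 < v_2 < v_3 < v_4 < v_5 < v_6 < v_7 < v_8 < v_9. The simplices of K, each written with vertices in increasing order, are:

  0-simplices (10): [v_0], [v_1], [v_2], [v_3], [v_4], [v_5], [v_6], [v_7], [v_8], [v_9]
  1-simplices (16): (16 of them)
  2-simplices (5): [v_0,v_1,v_7], [v_0,v_1,v_9], [v_1,v_4,v_9], [v_4,v_8,v_9], [v_6,v_8,v_9]

so the chain groups are C_0 ≅ Z^10, C_1 ≅ Z^16, C_2 ≅ Z^5.

∂_1: C_1 → C_0 is given by ∂[p,q] = [q] − [p]. For instance
  ∂[v_3,v_7] = [v_7] − [v_3].
As a 10×16 matrix over Z this has rank 9, with invariant factors (1,1,1,1,1,1,1,1,1).

∂_2: C_2 → C_1 sends each 2-simplex [p,q,r] to [q,r] − [p,r] + [p,q]. For instance
  ∂[v_6,v_8,v_9] = [v_8,v_9] − [v_6,v_9] + [v_6,v_8],
  ∂[v_4,v_8,v_9] = [v_8,v_9] − [v_4,v_9] + [v_4,v_8].
The resulting 16×5 matrix has rank 5, and its Smith normal form has invariant factors (1,1,1,1,1).

Reading off H_k = ker ∂_k / im ∂_{k+1}:

  H_0: rank C_0 − rank ∂_1 = 10 − 9 = 1, and the invariant factors of ∂_1 are all 1, so H_0 = Z.
  H_1: rank ker ∂_1 − rank ∂_2 = (16 − 9) − 5 = 2, and the invariant factors of ∂_2 are all 1, so H_1 = Z^2.
  H_2: rank ker ∂_2 − rank ∂_3 = (5 − 5) − 0 = 0, and there is no ∂_3, so H_2 = 0.

H_0 = Z,  H_1 = Z^2,  H_2 = 0.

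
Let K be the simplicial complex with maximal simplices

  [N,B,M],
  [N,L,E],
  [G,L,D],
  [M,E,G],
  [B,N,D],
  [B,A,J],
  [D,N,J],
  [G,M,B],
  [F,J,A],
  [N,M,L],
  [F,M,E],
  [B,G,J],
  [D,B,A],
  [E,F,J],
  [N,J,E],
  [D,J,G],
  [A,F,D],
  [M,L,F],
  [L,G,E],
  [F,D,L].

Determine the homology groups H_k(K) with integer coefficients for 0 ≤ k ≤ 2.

Take the total order A < B < D < E < F < G < J < L < M < N on the vertex set. Then K (dimension 2) consists of the simplices:

  0-simplices (10): A, B, D, E, F, G, J, L, M, N
  1-simplices (30): AB, AD, AF, AJ, BD, BG, BJ, BM, BN, DF, DG, DJ, DL, DN, EF, EG, EJ, EL, EM, EN, FJ, FL, FM, GJ, GL, GM, JN, LM, LN, MN
  2-simplices (20): ABD, ABJ, ADF, AFJ, BDN, BGJ, BGM, BMN, DFL, DGJ, DGL, DJN, EFJ, EFM, EGL, EGM, EJN, ELN, FLM, LMN

so the chain groups are C_0 ≅ Z^10, C_1 ≅ Z^30, C_2 ≅ Z^20.

Boundary ∂_1: C_1 → C_0 is given by ∂[p,q] = [q] − [p].
The resulting 10×30 matrix has rank 9, and its Smith normal form has invariant factors (1,1,1,1,1,1,1,1,1).

The boundary map ∂_2: C_2 → C_1 acts by ∂[p,q,r] = [q,r] − [p,r] + [p,q]. For instance
  ∂EGM = GM − EM + EG,
  ∂BMN = MN − BN + BM.
This gives a 30×20 integer matrix of rank 20; reducing to Smith normal form yields diagonal entries (1,1,1,1,1,1,1,1,1,1,1,1,1,1,1,1,1,1,1,2).

Reading off H_k = ker ∂_k / im ∂_{k+1}:

  H_0: rank C_0 − rank ∂_1 = 10 − 9 = 1, and the invariant factors of ∂_1 are all 1, so H_0 ≅ Z.
  H_1: rank ker ∂_1 − rank ∂_2 = (30 − 9) − 20 = 1, and ∂_2 has invariant factor 2 > 1, so H_1 ≅ Z ⊕ Z_2.
  H_2: rank ker ∂_2 − rank ∂_3 = (20 − 20) − 0 = 0, and there is no ∂_3, so H_2 ≅ 0.

As a check, the Euler characteristic is 10 − 30 + 20 = 0, which agrees with 1 − 1 + 0 = 0.

H_0 ≅ Z,  H_1 ≅ Z ⊕ Z_2,  H_2 = 0.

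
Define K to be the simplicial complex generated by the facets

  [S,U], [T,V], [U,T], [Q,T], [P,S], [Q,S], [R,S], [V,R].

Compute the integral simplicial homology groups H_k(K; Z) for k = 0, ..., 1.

K has 7 vertices, 8 edges.
rank ∂_0 = 0, rank ∂_1 = 6 ⇒ b_0 = 7 − 0 − 6 = 1; all invariant factors of ∂_1 are 1 so no torsion. So H_0 = Z.
rank ∂_1 = 6, rank ∂_2 = 0 ⇒ b_1 = 8 − 6 − 0 = 2. So H_1 = Z^2.

H_0 = Z,  H_1 = Z^2.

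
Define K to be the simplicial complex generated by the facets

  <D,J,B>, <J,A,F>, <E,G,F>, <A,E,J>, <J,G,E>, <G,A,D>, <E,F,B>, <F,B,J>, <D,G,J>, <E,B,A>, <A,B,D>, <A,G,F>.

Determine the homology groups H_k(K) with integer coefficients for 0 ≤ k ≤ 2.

H_0 ≅ Z,  H_1 ≅ Z/2Z,  H_2 = 0.

K has 7 vertices, 18 edges, 12 triangles.
rank ∂_0 = 0, rank ∂_1 = 6 ⇒ b_0 = 7 − 0 − 6 = 1; all invariant factors of ∂_1 are 1 so no torsion. So H_0 = Z.
rank ∂_1 = 6, rank ∂_2 = 12 ⇒ b_1 = 18 − 6 − 12 = 0; ∂_2 has invariant factor(s) [2] giving torsion. So H_1 = Z/2Z.
rank ∂_2 = 12, rank ∂_3 = 0 ⇒ b_2 = 12 − 12 − 0 = 0. So H_2 = 0.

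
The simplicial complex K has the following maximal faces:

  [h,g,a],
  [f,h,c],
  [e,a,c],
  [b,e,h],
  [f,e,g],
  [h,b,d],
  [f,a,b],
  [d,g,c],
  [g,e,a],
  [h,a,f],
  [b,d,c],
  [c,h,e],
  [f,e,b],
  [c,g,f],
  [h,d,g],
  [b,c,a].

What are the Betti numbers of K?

b_0 = 1, b_1 = 2, b_2 = 1.

Order the vertices as a < b < c < d < e < f < g < h. Listing each simplex with vertices in this order, K has dimension 2 with simplices:

  0-simplices (8): a, b, c, d, e, f, g, h
  1-simplices (24): ab, ac, ae, af, ag, ah, bc, bd, be, bf, bh, cd, ce, cf, cg, ch, dg, dh, ef, eg, eh, fg, fh, gh
  2-simplices (16): abc, abf, ace, aeg, afh, agh, bcd, bdh, bef, beh, cdg, ceh, cfg, cfh, dgh, efg

giving chain groups C_0 ≅ Z^8, C_1 ≅ Z^24, C_2 ≅ Z^16.

The boundary map ∂_1: C_1 → C_0 maps an edge to its endpoints' difference, ∂[p,q] = q − p.
The resulting 8×24 matrix has rank 7, and its Smith normal form has invariant factors (1,1,1,1,1,1,1).

Boundary ∂_2: C_2 → C_1 maps a triangle to the signed sum of its edges. For instance
  ∂cdg = dg − cg + cd,
  ∂ceh = eh − ch + ce.
The 24×16 boundary matrix has rank 15 and Smith normal form diag(1,1,1,1,1,1,1,1,1,1,1,1,1,1,1).

Computing H_k = (kernel of ∂_k) / (image of ∂_{k+1}):

  H_0: rank C_0 − rank ∂_1 = 8 − 7 = 1, and the invariant factors of ∂_1 are all 1, so H_0 = Z.
  H_1: rank ker ∂_1 − rank ∂_2 = (24 − 7) − 15 = 2, and the invariant factors of ∂_2 are all 1, so H_1 = Z^2.
  H_2: rank ker ∂_2 − rank ∂_3 = (16 − 15) − 0 = 1, and there is no ∂_3, so H_2 = Z.

Hence the Betti numbers are b_0 = 1, b_1 = 2, b_2 = 1.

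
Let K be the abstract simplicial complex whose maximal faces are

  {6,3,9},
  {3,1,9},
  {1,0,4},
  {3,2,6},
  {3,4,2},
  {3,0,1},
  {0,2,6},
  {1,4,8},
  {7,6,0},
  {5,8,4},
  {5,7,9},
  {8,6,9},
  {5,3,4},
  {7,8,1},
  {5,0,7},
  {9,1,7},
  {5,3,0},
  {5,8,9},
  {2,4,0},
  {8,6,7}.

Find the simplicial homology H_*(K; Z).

H_0 ≅ Z,  H_1 ≅ Z ⊕ Z/2,  H_2 = 0.

K has 10 vertices, 30 edges, 20 triangles.
rank ∂_0 = 0, rank ∂_1 = 9 ⇒ b_0 = 10 − 0 − 9 = 1; all invariant factors of ∂_1 are 1 so no torsion. So H_0 = Z.
rank ∂_1 = 9, rank ∂_2 = 20 ⇒ b_1 = 30 − 9 − 20 = 1; ∂_2 has invariant factor(s) [2] giving torsion. So H_1 = Z ⊕ Z/2.
rank ∂_2 = 20, rank ∂_3 = 0 ⇒ b_2 = 20 − 20 − 0 = 0. So H_2 = 0.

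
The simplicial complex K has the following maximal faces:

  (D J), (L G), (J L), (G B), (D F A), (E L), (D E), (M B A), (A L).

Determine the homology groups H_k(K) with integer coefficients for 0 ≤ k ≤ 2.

Take the total order A < B < D < E < F < G < J < L < M on the vertex set. Then K (dimension 2) consists of the simplices:

  0-simplices (9): A, B, D, E, F, G, J, L, M
  1-simplices (13): AB, AD, AF, AL, AM, BG, BM, DE, DF, DJ, EL, GL, JL
  2-simplices (2): ABM, ADF

giving chain groups C_0 ≅ Z^9, C_1 ≅ Z^13, C_2 ≅ Z^2.

∂_1: C_1 → C_0 sends each edge [p,q] (with p < q) to q − p.
The 9×13 boundary matrix has rank 8 and Smith normal form diag(1,1,1,1,1,1,1,1).

Boundary ∂_2: C_2 → C_1 acts by ∂[p,q,r] = [q,r] − [p,r] + [p,q]. For instance
  ∂ADF = DF − AF + AD,
  ∂ABM = BM − AM + AB.
The 13×2 boundary matrix has rank 2 and Smith normal form diag(1,1).

Reading off H_k = ker ∂_k / im ∂_{k+1}:

  H_0: rank C_0 − rank ∂_1 = 9 − 8 = 1, and the invariant factors of ∂_1 are all 1, so H_0 = Z.
  H_1: rank ker ∂_1 − rank ∂_2 = (13 − 8) − 2 = 3, and the invariant factors of ∂_2 are all 1, so H_1 = Z^3.
  H_2: rank ker ∂_2 − rank ∂_3 = (2 − 2) − 0 = 0, and there is no ∂_3, so H_2 = 0.

H_0 = Z,  H_1 = Z^3,  H_2 = 0.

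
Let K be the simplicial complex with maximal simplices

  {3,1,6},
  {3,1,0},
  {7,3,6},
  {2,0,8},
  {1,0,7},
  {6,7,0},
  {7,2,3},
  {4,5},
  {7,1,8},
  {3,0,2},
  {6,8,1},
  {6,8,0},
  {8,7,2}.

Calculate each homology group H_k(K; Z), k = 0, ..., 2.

H_0 = Z^2,  H_1 = Z/2,  H_2 = 0.

Order the vertices as 0 < 1 < 2 < 3 < 4 < 5 < 6 < 7 < 8. Listing each simplex with vertices in this order, K has dimension 2 with simplices:

  0-simplices (9): [0], [1], [2], [3], [4], [5], [6], [7], [8]
  1-simplices (19): [0,1], [0,2], [0,3], [0,6], [0,7], [0,8], [1,3], [1,6], [1,7], [1,8], [2,3], [2,7], [2,8], [3,6], [3,7], [4,5], [6,7], [6,8], [7,8]
  2-simplices (12): [0,1,3], [0,1,7], [0,2,3], [0,2,8], [0,6,7], [0,6,8], [1,3,6], [1,6,8], [1,7,8], [2,3,7], [2,7,8], [3,6,7]

so the chain groups are C_0 ≅ Z^9, C_1 ≅ Z^19, C_2 ≅ Z^12.

The boundary map ∂_1: C_1 → C_0 is given by ∂[p,q] = [q] − [p].
As a 9×19 matrix over Z this has rank 7, with invariant factors (1,1,1,1,1,1,1).

Boundary ∂_2: C_2 → C_1 acts by ∂[p,q,r] = [q,r] − [p,r] + [p,q]. For instance
  ∂[0,1,7] = [1,7] − [0,7] + [0,1],
  ∂[1,3,6] = [3,6] − [1,6] + [1,3].
The 19×12 boundary matrix has rank 12 and Smith normal form diag(1,1,1,1,1,1,1,1,1,1,1,2).

Now H_k = ker ∂_k / im ∂_{k+1}, so:

  H_0: rank C_0 − rank ∂_1 = 9 − 7 = 2, and the invariant factors of ∂_1 are all 1, so H_0 = Z^2.
  H_1: rank ker ∂_1 − rank ∂_2 = (19 − 7) − 12 = 0, and ∂_2 has invariant factor 2 > 1, so H_1 = Z/2.
  H_2: rank ker ∂_2 − rank ∂_3 = (12 − 12) − 0 = 0, and there is no ∂_3, so H_2 = 0.

(K is a triangulation of the disjoint union of the real projective plane RP^2 and the 1-simplex.)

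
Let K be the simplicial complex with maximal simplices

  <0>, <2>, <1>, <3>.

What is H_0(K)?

H_0 ≅ Z^4.

K has 4 vertices.
rank ∂_0 = 0, rank ∂_1 = 0 ⇒ b_0 = 4 − 0 − 0 = 4. So H_0 ≅ Z^4.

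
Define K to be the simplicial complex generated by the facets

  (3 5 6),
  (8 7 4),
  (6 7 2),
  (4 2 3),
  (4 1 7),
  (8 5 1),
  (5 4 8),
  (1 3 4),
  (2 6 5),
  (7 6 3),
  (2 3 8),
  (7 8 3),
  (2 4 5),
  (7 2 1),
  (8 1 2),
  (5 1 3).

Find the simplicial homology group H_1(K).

H_1 = Z^2.

Fix the vertex order 1 < 2 < 3 < 4 < 5 < 6 < 7 < 8 and write every simplex with vertices in increasing order. Then dim K = 2 and the simplices of K are:

  0-simplices (8): [1], [2], [3], [4], [5], [6], [7], [8]
  1-simplices (24): (24 of them)
  2-simplices (16): [1,2,7], [1,2,8], [1,3,4], [1,3,5], [1,4,7], [1,5,8], [2,3,4], [2,3,8], [2,4,5], [2,5,6], [2,6,7], [3,5,6], [3,6,7], [3,7,8], [4,5,8], [4,7,8]

giving chain groups C_0 ≅ Z^8, C_1 ≅ Z^24, C_2 ≅ Z^16.

The boundary map ∂_1: C_1 → C_0 sends each edge [p,q] (with p < q) to q − p. For instance
  ∂[3,4] = [4] − [3].
The 8×24 boundary matrix has rank 7 and Smith normal form diag(1,1,1,1,1,1,1).

Boundary ∂_2: C_2 → C_1 sends each 2-simplex [p,q,r] to [q,r] − [p,r] + [p,q]. For instance
  ∂[2,5,6] = [5,6] − [2,6] + [2,5],
  ∂[2,3,4] = [3,4] − [2,4] + [2,3].
The resulting 24×16 matrix has rank 15, and its Smith normal form has invariant factors (1,1,1,1,1,1,1,1,1,1,1,1,1,1,1).

From H_k ≅ ker(∂_k) / im(∂_{k+1}) we obtain:

  H_1: rank ker ∂_1 − rank ∂_2 = (24 − 7) − 15 = 2, and the invariant factors of ∂_2 are all 1, so H_1 = Z^2.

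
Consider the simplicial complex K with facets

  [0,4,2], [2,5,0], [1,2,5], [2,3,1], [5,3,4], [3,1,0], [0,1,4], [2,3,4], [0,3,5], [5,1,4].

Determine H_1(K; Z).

Order the vertices as 0 < 1 < 2 < 3 < 4 < 5. Listing each simplex with vertices in this order, K has dimension 2 with simplices:

  0-simplices (6): [0], [1], [2], [3], [4], [5]
  1-simplices (15): [0,1], [0,2], [0,3], [0,4], [0,5], [1,2], [1,3], [1,4], [1,5], [2,3], [2,4], [2,5], [3,4], [3,5], [4,5]
  2-simplices (10): [0,1,3], [0,1,4], [0,2,4], [0,2,5], [0,3,5], [1,2,3], [1,2,5], [1,4,5], [2,3,4], [3,4,5]

Hence C_0 ≅ Z^6, C_1 ≅ Z^15, C_2 ≅ Z^10.

∂_1: C_1 → C_0 sends each edge [p,q] (with p < q) to q − p. For instance
  ∂[0,1] = [1] − [0].
This gives a 6×15 integer matrix of rank 5; reducing to Smith normal form yields diagonal entries (1,1,1,1,1).

∂_2: C_2 → C_1 sends each 2-simplex [p,q,r] to [q,r] − [p,r] + [p,q]. For instance
  ∂[0,1,3] = [1,3] − [0,3] + [0,1],
  ∂[1,2,3] = [2,3] − [1,3] + [1,2].
This gives a 15×10 integer matrix of rank 10; reducing to Smith normal form yields diagonal entries (1,1,1,1,1,1,1,1,1,2).

From H_k ≅ ker(∂_k) / im(∂_{k+1}) we obtain:

  H_1: rank ker ∂_1 − rank ∂_2 = (15 − 5) − 10 = 0, and ∂_2 has invariant factor 2 > 1, so H_1 ≅ Z/2Z.

(K is a triangulation of the real projective plane RP^2.)

H_1 ≅ Z/2Z.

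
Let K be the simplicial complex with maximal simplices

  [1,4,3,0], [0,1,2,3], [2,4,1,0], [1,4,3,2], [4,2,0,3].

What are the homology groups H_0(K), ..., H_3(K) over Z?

H_0 = Z,  H_1 = 0,  H_2 = 0,  H_3 = Z.

Take the total order 0 < 1 < 2 < 3 < 4 on the vertex set. Then K (dimension 3) consists of the simplices:

  0-simplices (5): [0], [1], [2], [3], [4]
  1-simplices (10): [0,1], [0,2], [0,3], [0,4], [1,2], [1,3], [1,4], [2,3], [2,4], [3,4]
  2-simplices (10): [0,1,2], [0,1,3], [0,1,4], [0,2,3], [0,2,4], [0,3,4], [1,2,3], [1,2,4], [1,3,4], [2,3,4]
  3-simplices (5): [0,1,2,3], [0,1,2,4], [0,1,3,4], [0,2,3,4], [1,2,3,4]

so the chain groups are C_0 ≅ Z^5, C_1 ≅ Z^10, C_2 ≅ Z^10, C_3 ≅ Z^5.

∂_1: C_1 → C_0 is given by ∂[p,q] = [q] − [p].
This gives a 5×10 integer matrix of rank 4; reducing to Smith normal form yields diagonal entries (1,1,1,1).

The boundary map ∂_2: C_2 → C_1 acts by ∂[p,q,r] = [q,r] − [p,r] + [p,q]. For instance
  ∂[0,1,3] = [1,3] − [0,3] + [0,1],
  ∂[1,2,4] = [2,4] − [1,4] + [1,2].
The resulting 10×10 matrix has rank 6, and its Smith normal form has invariant factors (1,1,1,1,1,1).

The boundary map ∂_3: C_3 → C_2 sends each 3-simplex σ to the alternating sum Σ_i (−1)^i (σ with its i-th vertex removed). For instance
  ∂[0,2,3,4] = [2,3,4] − [0,3,4] + [0,2,4] − [0,2,3],
  ∂[0,1,2,3] = [1,2,3] − [0,2,3] + [0,1,3] − [0,1,2].
As a 10×5 matrix over Z this has rank 4, with invariant factors (1,1,1,1).

From H_k ≅ ker(∂_k) / im(∂_{k+1}) we obtain:

  H_0: rank C_0 − rank ∂_1 = 5 − 4 = 1, and the invariant factors of ∂_1 are all 1, so H_0 = Z.
  H_1: rank ker ∂_1 − rank ∂_2 = (10 − 4) − 6 = 0, and the invariant factors of ∂_2 are all 1, so H_1 = 0.
  H_2: rank ker ∂_2 − rank ∂_3 = (10 − 6) − 4 = 0, and the invariant factors of ∂_3 are all 1, so H_2 = 0.
  H_3: rank ker ∂_3 − rank ∂_4 = (5 − 4) − 0 = 1, and there is no ∂_4, so H_3 = Z.

As a check, the Euler characteristic is 5 − 10 + 10 − 5 = 0, which agrees with 1 − 0 + 0 − 1 = 0.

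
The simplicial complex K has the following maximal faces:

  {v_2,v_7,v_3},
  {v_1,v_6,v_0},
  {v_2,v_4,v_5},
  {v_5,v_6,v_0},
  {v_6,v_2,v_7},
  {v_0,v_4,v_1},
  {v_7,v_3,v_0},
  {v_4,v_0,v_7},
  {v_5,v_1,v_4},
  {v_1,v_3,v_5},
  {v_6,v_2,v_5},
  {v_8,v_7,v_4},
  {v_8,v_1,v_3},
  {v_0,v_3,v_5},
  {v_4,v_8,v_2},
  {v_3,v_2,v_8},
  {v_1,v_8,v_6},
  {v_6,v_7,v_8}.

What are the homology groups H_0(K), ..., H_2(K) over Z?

Fix the vertex order v_0 < v_1 < v_2 < v_3 < v_4 < v_5 < v_6 < v_7 < v_8 and write every simplex with vertices in increasing order. Then dim K = 2 and the simplices of K are:

  0-simplices (9): [v_0], [v_1], [v_2], [v_3], [v_4], [v_5], [v_6], [v_7], [v_8]
  1-simplices (27): (27 of them)
  2-simplices (18): (18 of them)

giving chain groups C_0 ≅ Z^9, C_1 ≅ Z^27, C_2 ≅ Z^18.

The boundary map ∂_1: C_1 → C_0 is given by ∂[p,q] = [q] − [p]. For instance
  ∂[v_6,v_8] = [v_8] − [v_6].
As a 9×27 matrix over Z this has rank 8, with invariant factors (1,1,1,1,1,1,1,1).

The boundary map ∂_2: C_2 → C_1 sends each 2-simplex [p,q,r] to [q,r] − [p,r] + [p,q]. For instance
  ∂[v_2,v_3,v_7] = [v_3,v_7] − [v_2,v_7] + [v_2,v_3],
  ∂[v_2,v_3,v_8] = [v_3,v_8] − [v_2,v_8] + [v_2,v_3].
This gives a 27×18 integer matrix of rank 18; reducing to Smith normal form yields diagonal entries (1,1,1,1,1,1,1,1,1,1,1,1,1,1,1,1,1,2).

Computing H_k = (kernel of ∂_k) / (image of ∂_{k+1}):

  H_0: rank C_0 − rank ∂_1 = 9 − 8 = 1, and the invariant factors of ∂_1 are all 1, so H_0 = Z.
  H_1: rank ker ∂_1 − rank ∂_2 = (27 − 8) − 18 = 1, and ∂_2 has invariant factor 2 > 1, so H_1 = Z ⊕ Z/2.
  H_2: rank ker ∂_2 − rank ∂_3 = (18 − 18) − 0 = 0, and there is no ∂_3, so H_2 = 0.

(K is a triangulation of the Klein bottle.)

H_0 = Z,  H_1 = Z ⊕ Z/2,  H_2 = 0.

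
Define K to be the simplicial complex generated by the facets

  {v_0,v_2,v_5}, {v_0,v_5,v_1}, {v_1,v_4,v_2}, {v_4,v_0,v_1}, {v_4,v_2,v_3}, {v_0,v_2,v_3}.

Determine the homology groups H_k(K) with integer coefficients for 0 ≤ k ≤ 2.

K has 6 vertices, 12 edges, 6 triangles.
rank ∂_0 = 0, rank ∂_1 = 5 ⇒ b_0 = 6 − 0 − 5 = 1; all invariant factors of ∂_1 are 1 so no torsion. So H_0 ≅ Z.
rank ∂_1 = 5, rank ∂_2 = 6 ⇒ b_1 = 12 − 5 − 6 = 1; all invariant factors of ∂_2 are 1 so no torsion. So H_1 ≅ Z.
rank ∂_2 = 6, rank ∂_3 = 0 ⇒ b_2 = 6 − 6 − 0 = 0. So H_2 ≅ 0.

H_0 ≅ Z,  H_1 ≅ Z,  H_2 = 0.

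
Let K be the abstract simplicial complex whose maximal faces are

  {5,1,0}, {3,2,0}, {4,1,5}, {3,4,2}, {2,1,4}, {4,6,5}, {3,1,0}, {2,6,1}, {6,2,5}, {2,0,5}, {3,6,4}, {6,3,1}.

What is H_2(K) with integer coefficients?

H_2 ≅ 0.

We work with the vertex ordering 0 < 1 < 2 < 3 < 4 < 5 < 6. The simplices of K, each written with vertices in increasing order, are:

  0-simplices (7): [0], [1], [2], [3], [4], [5], [6]
  1-simplices (18): [0,1], [0,2], [0,3], [0,5], [1,2], [1,3], [1,4], [1,5], [1,6], [2,3], [2,4], [2,5], [2,6], [3,4], [3,6], [4,5], [4,6], [5,6]
  2-simplices (12): [0,1,3], [0,1,5], [0,2,3], [0,2,5], [1,2,4], [1,2,6], [1,3,6], [1,4,5], [2,3,4], [2,5,6], [3,4,6], [4,5,6]

giving chain groups C_0 ≅ Z^7, C_1 ≅ Z^18, C_2 ≅ Z^12.

The boundary map ∂_1: C_1 → C_0 is given by ∂[p,q] = [q] − [p].
The 7×18 boundary matrix has rank 6 and Smith normal form diag(1,1,1,1,1,1).

The boundary map ∂_2: C_2 → C_1 maps a triangle to the signed sum of its edges. For instance
  ∂[1,2,6] = [2,6] − [1,6] + [1,2],
  ∂[0,1,3] = [1,3] − [0,3] + [0,1].
This gives a 18×12 integer matrix of rank 12; reducing to Smith normal form yields diagonal entries (1,1,1,1,1,1,1,1,1,1,1,2).

Computing H_k = (kernel of ∂_k) / (image of ∂_{k+1}):

  H_2: rank ker ∂_2 − rank ∂_3 = (12 − 12) − 0 = 0, and there is no ∂_3, so H_2 = 0.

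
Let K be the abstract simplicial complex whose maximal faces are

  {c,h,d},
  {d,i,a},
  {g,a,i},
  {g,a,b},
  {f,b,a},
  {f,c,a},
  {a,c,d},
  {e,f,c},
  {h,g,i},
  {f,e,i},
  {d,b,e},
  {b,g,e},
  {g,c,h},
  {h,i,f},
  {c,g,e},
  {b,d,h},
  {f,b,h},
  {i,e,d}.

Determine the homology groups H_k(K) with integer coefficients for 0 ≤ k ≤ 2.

H_0 = Z,  H_1 = Z^2,  H_2 = Z.

Take the total order a < b < c < d < e < f < g < h < i on the vertex set. Then K (dimension 2) consists of the simplices:

  0-simplices (9): a, b, c, d, e, f, g, h, i
  1-simplices (27): ab, ac, ad, af, ag, ai, bd, be, bf, bg, bh, cd, ce, cf, cg, ch, de, dh, di, ef, eg, ei, fh, fi, gh, gi, hi
  2-simplices (18): abf, abg, acd, acf, adi, agi, bde, bdh, beg, bfh, cdh, cef, ceg, cgh, dei, efi, fhi, ghi

giving chain groups C_0 ≅ Z^9, C_1 ≅ Z^27, C_2 ≅ Z^18.

∂_1: C_1 → C_0 sends each edge [p,q] (with p < q) to q − p. For instance
  ∂fi = i − f.
The resulting 9×27 matrix has rank 8, and its Smith normal form has invariant factors (1,1,1,1,1,1,1,1).

∂_2: C_2 → C_1 acts by ∂[p,q,r] = [q,r] − [p,r] + [p,q]. For instance
  ∂ghi = hi − gi + gh,
  ∂agi = gi − ai + ag.
As a 27×18 matrix over Z this has rank 17, with invariant factors (1,1,1,1,1,1,1,1,1,1,1,1,1,1,1,1,1).

Computing H_k = (kernel of ∂_k) / (image of ∂_{k+1}):

  H_0: rank C_0 − rank ∂_1 = 9 − 8 = 1, and the invariant factors of ∂_1 are all 1, so H_0 ≅ Z.
  H_1: rank ker ∂_1 − rank ∂_2 = (27 − 8) − 17 = 2, and the invariant factors of ∂_2 are all 1, so H_1 ≅ Z^2.
  H_2: rank ker ∂_2 − rank ∂_3 = (18 − 17) − 0 = 1, and there is no ∂_3, so H_2 ≅ Z.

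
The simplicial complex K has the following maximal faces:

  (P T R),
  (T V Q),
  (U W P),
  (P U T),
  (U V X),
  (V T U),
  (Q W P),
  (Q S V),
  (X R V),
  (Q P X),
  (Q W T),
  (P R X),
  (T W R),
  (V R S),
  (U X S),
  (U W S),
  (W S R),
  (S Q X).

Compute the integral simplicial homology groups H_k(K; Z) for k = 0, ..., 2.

We work with the vertex ordering P < Q < R < S < T < U < V < W < X. The simplices of K, each written with vertices in increasing order, are:

  0-simplices (9): P, Q, R, S, T, U, V, W, X
  1-simplices (27): PQ, PR, PT, PU, PW, PX, QS, QT, QV, QW, QX, RS, RT, RV, RW, RX, SU, SV, SW, SX, TU, TV, TW, UV, UW, UX, VX
  2-simplices (18): PQW, PQX, PRT, PRX, PTU, PUW, QSV, QSX, QTV, QTW, RSV, RSW, RTW, RVX, SUW, SUX, TUV, UVX

Hence C_0 ≅ Z^9, C_1 ≅ Z^27, C_2 ≅ Z^18.

∂_1: C_1 → C_0 is given by ∂[p,q] = [q] − [p].
The 9×27 boundary matrix has rank 8 and Smith normal form diag(1,1,1,1,1,1,1,1).

Boundary ∂_2: C_2 → C_1 maps a triangle to the signed sum of its edges. For instance
  ∂PQX = QX − PX + PQ,
  ∂QSV = SV − QV + QS.
This gives a 27×18 integer matrix of rank 18; reducing to Smith normal form yields diagonal entries (1,1,1,1,1,1,1,1,1,1,1,1,1,1,1,1,1,2).

Reading off H_k = ker ∂_k / im ∂_{k+1}:

  H_0: rank C_0 − rank ∂_1 = 9 − 8 = 1, and the invariant factors of ∂_1 are all 1, so H_0 = Z.
  H_1: rank ker ∂_1 − rank ∂_2 = (27 − 8) − 18 = 1, and ∂_2 has invariant factor 2 > 1, so H_1 = Z ⊕ Z/2Z.
  H_2: rank ker ∂_2 − rank ∂_3 = (18 − 18) − 0 = 0, and there is no ∂_3, so H_2 = 0.

As a check, the Euler characteristic is 9 − 27 + 18 = 0, which agrees with 1 − 1 + 0 = 0.

H_0 ≅ Z,  H_1 ≅ Z ⊕ Z/2Z,  H_2 = 0.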